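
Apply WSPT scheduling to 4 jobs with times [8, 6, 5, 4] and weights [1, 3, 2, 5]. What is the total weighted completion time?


Compute p/w ratios and sort ascending (WSPT): [(4, 5), (6, 3), (5, 2), (8, 1)]
Compute weighted completion times:
  Job (p=4,w=5): C=4, w*C=5*4=20
  Job (p=6,w=3): C=10, w*C=3*10=30
  Job (p=5,w=2): C=15, w*C=2*15=30
  Job (p=8,w=1): C=23, w*C=1*23=23
Total weighted completion time = 103

103


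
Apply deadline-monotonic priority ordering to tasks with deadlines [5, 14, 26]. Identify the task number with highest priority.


Sort tasks by relative deadline (ascending):
  Task 1: deadline = 5
  Task 2: deadline = 14
  Task 3: deadline = 26
Priority order (highest first): [1, 2, 3]
Highest priority task = 1

1


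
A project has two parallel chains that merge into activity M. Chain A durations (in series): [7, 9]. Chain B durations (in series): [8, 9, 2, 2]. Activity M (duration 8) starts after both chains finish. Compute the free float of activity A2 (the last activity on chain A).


ES(A2) = sum of predecessors on chain A = 7
EF(A2) = ES + duration = 7 + 9 = 16
Successor of A2 is M. ES(M) = max(sum(A), sum(B)) = max(16, 21) = 21
Free float = ES(successor) - EF(current) = 21 - 16 = 5

5


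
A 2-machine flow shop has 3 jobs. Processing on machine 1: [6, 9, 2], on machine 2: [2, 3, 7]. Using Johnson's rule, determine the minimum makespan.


Apply Johnson's rule:
  Group 1 (a <= b): [(3, 2, 7)]
  Group 2 (a > b): [(2, 9, 3), (1, 6, 2)]
Optimal job order: [3, 2, 1]
Schedule:
  Job 3: M1 done at 2, M2 done at 9
  Job 2: M1 done at 11, M2 done at 14
  Job 1: M1 done at 17, M2 done at 19
Makespan = 19

19


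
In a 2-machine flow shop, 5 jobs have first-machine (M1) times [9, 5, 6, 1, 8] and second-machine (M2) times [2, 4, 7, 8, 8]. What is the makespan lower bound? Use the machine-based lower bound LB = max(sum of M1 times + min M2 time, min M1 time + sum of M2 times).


LB1 = sum(M1 times) + min(M2 times) = 29 + 2 = 31
LB2 = min(M1 times) + sum(M2 times) = 1 + 29 = 30
Lower bound = max(LB1, LB2) = max(31, 30) = 31

31


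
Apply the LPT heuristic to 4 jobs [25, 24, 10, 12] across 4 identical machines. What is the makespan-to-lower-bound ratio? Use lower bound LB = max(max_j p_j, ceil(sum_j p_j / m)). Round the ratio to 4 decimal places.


LPT order: [25, 24, 12, 10]
Machine loads after assignment: [25, 24, 12, 10]
LPT makespan = 25
Lower bound = max(max_job, ceil(total/4)) = max(25, 18) = 25
Ratio = 25 / 25 = 1.0

1.0


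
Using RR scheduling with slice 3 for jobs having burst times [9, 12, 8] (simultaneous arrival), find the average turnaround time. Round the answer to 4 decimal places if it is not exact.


Time quantum = 3
Execution trace:
  J1 runs 3 units, time = 3
  J2 runs 3 units, time = 6
  J3 runs 3 units, time = 9
  J1 runs 3 units, time = 12
  J2 runs 3 units, time = 15
  J3 runs 3 units, time = 18
  J1 runs 3 units, time = 21
  J2 runs 3 units, time = 24
  J3 runs 2 units, time = 26
  J2 runs 3 units, time = 29
Finish times: [21, 29, 26]
Average turnaround = 76/3 = 25.3333

25.3333


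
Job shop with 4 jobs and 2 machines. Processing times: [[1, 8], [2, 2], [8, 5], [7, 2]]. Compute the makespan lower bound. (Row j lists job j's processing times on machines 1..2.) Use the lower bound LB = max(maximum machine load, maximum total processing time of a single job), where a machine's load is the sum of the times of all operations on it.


Machine loads:
  Machine 1: 1 + 2 + 8 + 7 = 18
  Machine 2: 8 + 2 + 5 + 2 = 17
Max machine load = 18
Job totals:
  Job 1: 9
  Job 2: 4
  Job 3: 13
  Job 4: 9
Max job total = 13
Lower bound = max(18, 13) = 18

18


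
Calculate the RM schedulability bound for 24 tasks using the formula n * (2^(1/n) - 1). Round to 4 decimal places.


Compute 2^(1/24) = 1.0293022366
Subtract 1: 1.0293022366 - 1 = 0.0293022366
Multiply by n: 24 * 0.0293022366 = 0.7032536784
Round to 4 dp: 0.7033

0.7033


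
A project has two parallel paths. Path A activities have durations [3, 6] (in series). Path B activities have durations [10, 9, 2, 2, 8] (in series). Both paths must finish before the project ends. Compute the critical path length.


Path A total = 3 + 6 = 9
Path B total = 10 + 9 + 2 + 2 + 8 = 31
Critical path = longest path = max(9, 31) = 31

31


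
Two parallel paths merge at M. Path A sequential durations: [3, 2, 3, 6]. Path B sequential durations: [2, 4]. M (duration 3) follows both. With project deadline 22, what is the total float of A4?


Forward pass: ES(A4) = sum of predecessors on chain A = 8
EF = ES + duration = 8 + 6 = 14
Backward pass: LF(M) = deadline = 22; LS(M) = 22 - 3 = 19
LF(A4) = LS(M) - sum(successors on chain A) = 19 - 0 = 19
LS = LF - duration = 19 - 6 = 13
Total float = LS - ES = 13 - 8 = 5

5


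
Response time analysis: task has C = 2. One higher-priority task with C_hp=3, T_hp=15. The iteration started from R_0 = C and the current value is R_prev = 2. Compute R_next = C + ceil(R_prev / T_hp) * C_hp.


R_next = C + ceil(R_prev / T_hp) * C_hp
ceil(2 / 15) = ceil(0.1333) = 1
Interference = 1 * 3 = 3
R_next = 2 + 3 = 5

5


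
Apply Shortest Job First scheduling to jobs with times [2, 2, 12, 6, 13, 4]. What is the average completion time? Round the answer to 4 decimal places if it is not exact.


SJF order (ascending): [2, 2, 4, 6, 12, 13]
Completion times:
  Job 1: burst=2, C=2
  Job 2: burst=2, C=4
  Job 3: burst=4, C=8
  Job 4: burst=6, C=14
  Job 5: burst=12, C=26
  Job 6: burst=13, C=39
Average completion = 93/6 = 15.5

15.5


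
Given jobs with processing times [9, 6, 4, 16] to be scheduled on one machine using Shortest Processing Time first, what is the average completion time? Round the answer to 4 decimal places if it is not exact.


Sort jobs by processing time (SPT order): [4, 6, 9, 16]
Compute completion times sequentially:
  Job 1: processing = 4, completes at 4
  Job 2: processing = 6, completes at 10
  Job 3: processing = 9, completes at 19
  Job 4: processing = 16, completes at 35
Sum of completion times = 68
Average completion time = 68/4 = 17.0

17.0


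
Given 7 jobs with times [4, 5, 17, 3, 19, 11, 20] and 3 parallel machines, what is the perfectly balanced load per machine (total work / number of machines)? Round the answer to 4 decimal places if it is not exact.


Total processing time = 4 + 5 + 17 + 3 + 19 + 11 + 20 = 79
Number of machines = 3
Ideal balanced load = 79 / 3 = 26.3333

26.3333


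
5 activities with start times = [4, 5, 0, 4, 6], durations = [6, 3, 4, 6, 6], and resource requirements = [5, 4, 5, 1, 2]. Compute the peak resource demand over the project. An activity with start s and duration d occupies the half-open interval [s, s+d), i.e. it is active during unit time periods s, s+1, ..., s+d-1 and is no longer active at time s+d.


Each activity i is active on [start_i, start_i + duration_i).
Compute total resource usage per time slot:
  t=0: active resources = [5], total = 5
  t=1: active resources = [5], total = 5
  t=2: active resources = [5], total = 5
  t=3: active resources = [5], total = 5
  t=4: active resources = [5, 1], total = 6
  t=5: active resources = [5, 4, 1], total = 10
  t=6: active resources = [5, 4, 1, 2], total = 12
  t=7: active resources = [5, 4, 1, 2], total = 12
  t=8: active resources = [5, 1, 2], total = 8
  t=9: active resources = [5, 1, 2], total = 8
  t=10: active resources = [2], total = 2
  t=11: active resources = [2], total = 2
Peak resource demand = 12

12


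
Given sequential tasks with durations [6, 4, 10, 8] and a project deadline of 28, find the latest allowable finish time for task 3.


LF(activity 3) = deadline - sum of successor durations
Successors: activities 4 through 4 with durations [8]
Sum of successor durations = 8
LF = 28 - 8 = 20

20


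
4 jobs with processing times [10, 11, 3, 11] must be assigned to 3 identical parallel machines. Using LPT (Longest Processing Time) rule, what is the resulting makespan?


Sort jobs in decreasing order (LPT): [11, 11, 10, 3]
Assign each job to the least loaded machine:
  Machine 1: jobs [11], load = 11
  Machine 2: jobs [11], load = 11
  Machine 3: jobs [10, 3], load = 13
Makespan = max load = 13

13


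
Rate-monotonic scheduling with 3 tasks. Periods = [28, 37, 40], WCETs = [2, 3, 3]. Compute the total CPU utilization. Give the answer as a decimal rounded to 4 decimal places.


Compute individual utilizations (exact fractions):
  Task 1: C/T = 2/28 = 1/14 (approx. 0.0714)
  Task 2: C/T = 3/37 (approx. 0.0811)
  Task 3: C/T = 3/40 (approx. 0.075)
Total utilization U = 1/14 + 3/37 + 3/40 = 2357/10360
Rounded to 4 decimal places: U = 0.2275
RM (Liu & Layland) bound for 3 tasks = 0.779763; compare with U = 2357/10360 (approx. 0.227510)
U <= bound, so schedulable by RM sufficient condition.

0.2275


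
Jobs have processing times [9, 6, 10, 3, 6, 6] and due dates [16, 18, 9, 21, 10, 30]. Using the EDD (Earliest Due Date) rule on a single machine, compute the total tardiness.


Sort by due date (EDD order): [(10, 9), (6, 10), (9, 16), (6, 18), (3, 21), (6, 30)]
Compute completion times and tardiness:
  Job 1: p=10, d=9, C=10, tardiness=max(0,10-9)=1
  Job 2: p=6, d=10, C=16, tardiness=max(0,16-10)=6
  Job 3: p=9, d=16, C=25, tardiness=max(0,25-16)=9
  Job 4: p=6, d=18, C=31, tardiness=max(0,31-18)=13
  Job 5: p=3, d=21, C=34, tardiness=max(0,34-21)=13
  Job 6: p=6, d=30, C=40, tardiness=max(0,40-30)=10
Total tardiness = 52

52


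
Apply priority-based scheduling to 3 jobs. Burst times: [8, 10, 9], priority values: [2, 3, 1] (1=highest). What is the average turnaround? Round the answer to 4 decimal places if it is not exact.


Sort by priority (ascending = highest first):
Order: [(1, 9), (2, 8), (3, 10)]
Completion times:
  Priority 1, burst=9, C=9
  Priority 2, burst=8, C=17
  Priority 3, burst=10, C=27
Average turnaround = 53/3 = 17.6667

17.6667


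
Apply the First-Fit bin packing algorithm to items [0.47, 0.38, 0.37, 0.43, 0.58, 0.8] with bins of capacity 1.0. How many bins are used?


Place items sequentially using First-Fit:
  Item 0.47 -> new Bin 1
  Item 0.38 -> Bin 1 (now 0.85)
  Item 0.37 -> new Bin 2
  Item 0.43 -> Bin 2 (now 0.8)
  Item 0.58 -> new Bin 3
  Item 0.8 -> new Bin 4
Total bins used = 4

4


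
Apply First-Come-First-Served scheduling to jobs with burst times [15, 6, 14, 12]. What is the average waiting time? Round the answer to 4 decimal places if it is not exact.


FCFS order (as given): [15, 6, 14, 12]
Waiting times:
  Job 1: wait = 0
  Job 2: wait = 15
  Job 3: wait = 21
  Job 4: wait = 35
Sum of waiting times = 71
Average waiting time = 71/4 = 17.75

17.75


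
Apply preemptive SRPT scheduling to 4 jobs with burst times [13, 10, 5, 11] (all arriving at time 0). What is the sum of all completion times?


Since all jobs arrive at t=0, SRPT equals SPT ordering.
SPT order: [5, 10, 11, 13]
Completion times:
  Job 1: p=5, C=5
  Job 2: p=10, C=15
  Job 3: p=11, C=26
  Job 4: p=13, C=39
Total completion time = 5 + 15 + 26 + 39 = 85

85


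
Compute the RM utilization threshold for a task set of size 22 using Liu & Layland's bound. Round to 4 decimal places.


Compute 2^(1/22) = 1.0320082797
Subtract 1: 1.0320082797 - 1 = 0.0320082797
Multiply by n: 22 * 0.0320082797 = 0.7041821534
Round to 4 dp: 0.7042

0.7042


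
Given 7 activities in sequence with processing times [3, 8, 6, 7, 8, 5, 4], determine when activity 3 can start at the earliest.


Activity 3 starts after activities 1 through 2 complete.
Predecessor durations: [3, 8]
ES = 3 + 8 = 11

11


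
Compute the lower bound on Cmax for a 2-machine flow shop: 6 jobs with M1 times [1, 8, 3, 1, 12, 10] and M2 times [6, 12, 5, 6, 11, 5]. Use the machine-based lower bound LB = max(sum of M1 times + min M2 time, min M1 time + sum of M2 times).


LB1 = sum(M1 times) + min(M2 times) = 35 + 5 = 40
LB2 = min(M1 times) + sum(M2 times) = 1 + 45 = 46
Lower bound = max(LB1, LB2) = max(40, 46) = 46

46


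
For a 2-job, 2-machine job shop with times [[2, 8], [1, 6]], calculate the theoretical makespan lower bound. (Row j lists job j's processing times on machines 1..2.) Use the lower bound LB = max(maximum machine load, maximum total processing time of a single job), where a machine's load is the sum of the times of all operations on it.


Machine loads:
  Machine 1: 2 + 1 = 3
  Machine 2: 8 + 6 = 14
Max machine load = 14
Job totals:
  Job 1: 10
  Job 2: 7
Max job total = 10
Lower bound = max(14, 10) = 14

14


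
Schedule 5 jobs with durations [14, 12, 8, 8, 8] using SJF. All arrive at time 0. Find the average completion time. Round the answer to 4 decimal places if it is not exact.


SJF order (ascending): [8, 8, 8, 12, 14]
Completion times:
  Job 1: burst=8, C=8
  Job 2: burst=8, C=16
  Job 3: burst=8, C=24
  Job 4: burst=12, C=36
  Job 5: burst=14, C=50
Average completion = 134/5 = 26.8

26.8


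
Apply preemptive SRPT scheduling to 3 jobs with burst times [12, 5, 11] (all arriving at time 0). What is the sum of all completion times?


Since all jobs arrive at t=0, SRPT equals SPT ordering.
SPT order: [5, 11, 12]
Completion times:
  Job 1: p=5, C=5
  Job 2: p=11, C=16
  Job 3: p=12, C=28
Total completion time = 5 + 16 + 28 = 49

49


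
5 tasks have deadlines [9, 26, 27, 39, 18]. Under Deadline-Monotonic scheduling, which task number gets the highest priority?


Sort tasks by relative deadline (ascending):
  Task 1: deadline = 9
  Task 5: deadline = 18
  Task 2: deadline = 26
  Task 3: deadline = 27
  Task 4: deadline = 39
Priority order (highest first): [1, 5, 2, 3, 4]
Highest priority task = 1

1


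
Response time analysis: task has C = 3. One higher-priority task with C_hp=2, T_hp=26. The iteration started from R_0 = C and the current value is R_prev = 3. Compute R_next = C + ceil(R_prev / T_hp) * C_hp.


R_next = C + ceil(R_prev / T_hp) * C_hp
ceil(3 / 26) = ceil(0.1154) = 1
Interference = 1 * 2 = 2
R_next = 3 + 2 = 5

5


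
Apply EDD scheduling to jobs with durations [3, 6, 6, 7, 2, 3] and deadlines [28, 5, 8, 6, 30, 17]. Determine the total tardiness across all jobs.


Sort by due date (EDD order): [(6, 5), (7, 6), (6, 8), (3, 17), (3, 28), (2, 30)]
Compute completion times and tardiness:
  Job 1: p=6, d=5, C=6, tardiness=max(0,6-5)=1
  Job 2: p=7, d=6, C=13, tardiness=max(0,13-6)=7
  Job 3: p=6, d=8, C=19, tardiness=max(0,19-8)=11
  Job 4: p=3, d=17, C=22, tardiness=max(0,22-17)=5
  Job 5: p=3, d=28, C=25, tardiness=max(0,25-28)=0
  Job 6: p=2, d=30, C=27, tardiness=max(0,27-30)=0
Total tardiness = 24

24


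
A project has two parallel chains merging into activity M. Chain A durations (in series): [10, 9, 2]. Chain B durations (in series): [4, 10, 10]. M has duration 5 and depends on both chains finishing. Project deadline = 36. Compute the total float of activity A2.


Forward pass: ES(A2) = sum of predecessors on chain A = 10
EF = ES + duration = 10 + 9 = 19
Backward pass: LF(M) = deadline = 36; LS(M) = 36 - 5 = 31
LF(A2) = LS(M) - sum(successors on chain A) = 31 - 2 = 29
LS = LF - duration = 29 - 9 = 20
Total float = LS - ES = 20 - 10 = 10

10


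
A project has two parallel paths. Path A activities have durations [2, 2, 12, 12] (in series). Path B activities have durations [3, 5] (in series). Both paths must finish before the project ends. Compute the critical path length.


Path A total = 2 + 2 + 12 + 12 = 28
Path B total = 3 + 5 = 8
Critical path = longest path = max(28, 8) = 28

28


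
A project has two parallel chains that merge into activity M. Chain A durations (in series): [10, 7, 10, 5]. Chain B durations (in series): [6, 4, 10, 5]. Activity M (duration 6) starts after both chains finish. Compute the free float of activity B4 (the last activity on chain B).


ES(B4) = sum of predecessors on chain B = 20
EF(B4) = ES + duration = 20 + 5 = 25
Successor of B4 is M. ES(M) = max(sum(A), sum(B)) = max(32, 25) = 32
Free float = ES(successor) - EF(current) = 32 - 25 = 7

7


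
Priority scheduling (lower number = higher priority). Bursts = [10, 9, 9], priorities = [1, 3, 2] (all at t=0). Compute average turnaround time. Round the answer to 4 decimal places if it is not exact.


Sort by priority (ascending = highest first):
Order: [(1, 10), (2, 9), (3, 9)]
Completion times:
  Priority 1, burst=10, C=10
  Priority 2, burst=9, C=19
  Priority 3, burst=9, C=28
Average turnaround = 57/3 = 19.0

19.0


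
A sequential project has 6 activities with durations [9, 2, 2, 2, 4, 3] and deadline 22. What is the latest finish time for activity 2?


LF(activity 2) = deadline - sum of successor durations
Successors: activities 3 through 6 with durations [2, 2, 4, 3]
Sum of successor durations = 11
LF = 22 - 11 = 11

11


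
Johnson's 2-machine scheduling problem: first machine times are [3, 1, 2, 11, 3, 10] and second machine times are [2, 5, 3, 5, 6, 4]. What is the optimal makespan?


Apply Johnson's rule:
  Group 1 (a <= b): [(2, 1, 5), (3, 2, 3), (5, 3, 6)]
  Group 2 (a > b): [(4, 11, 5), (6, 10, 4), (1, 3, 2)]
Optimal job order: [2, 3, 5, 4, 6, 1]
Schedule:
  Job 2: M1 done at 1, M2 done at 6
  Job 3: M1 done at 3, M2 done at 9
  Job 5: M1 done at 6, M2 done at 15
  Job 4: M1 done at 17, M2 done at 22
  Job 6: M1 done at 27, M2 done at 31
  Job 1: M1 done at 30, M2 done at 33
Makespan = 33

33


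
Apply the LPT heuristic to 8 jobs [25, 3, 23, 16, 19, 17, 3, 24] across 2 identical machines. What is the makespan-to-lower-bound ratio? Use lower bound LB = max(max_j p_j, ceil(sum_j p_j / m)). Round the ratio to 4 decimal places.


LPT order: [25, 24, 23, 19, 17, 16, 3, 3]
Machine loads after assignment: [64, 66]
LPT makespan = 66
Lower bound = max(max_job, ceil(total/2)) = max(25, 65) = 65
Ratio = 66 / 65 = 1.0154

1.0154


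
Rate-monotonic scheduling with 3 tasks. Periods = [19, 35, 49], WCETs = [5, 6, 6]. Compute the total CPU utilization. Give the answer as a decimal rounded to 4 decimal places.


Compute individual utilizations (exact fractions):
  Task 1: C/T = 5/19 (approx. 0.2632)
  Task 2: C/T = 6/35 (approx. 0.1714)
  Task 3: C/T = 6/49 (approx. 0.1224)
Total utilization U = 5/19 + 6/35 + 6/49 = 2593/4655
Rounded to 4 decimal places: U = 0.5570
RM (Liu & Layland) bound for 3 tasks = 0.779763; compare with U = 2593/4655 (approx. 0.557035)
U <= bound, so schedulable by RM sufficient condition.

0.5570


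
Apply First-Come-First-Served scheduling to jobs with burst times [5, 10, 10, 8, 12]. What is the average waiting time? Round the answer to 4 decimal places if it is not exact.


FCFS order (as given): [5, 10, 10, 8, 12]
Waiting times:
  Job 1: wait = 0
  Job 2: wait = 5
  Job 3: wait = 15
  Job 4: wait = 25
  Job 5: wait = 33
Sum of waiting times = 78
Average waiting time = 78/5 = 15.6

15.6


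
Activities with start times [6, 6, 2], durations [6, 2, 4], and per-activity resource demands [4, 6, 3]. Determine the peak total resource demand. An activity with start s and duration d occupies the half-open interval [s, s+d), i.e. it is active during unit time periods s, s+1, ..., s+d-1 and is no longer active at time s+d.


Each activity i is active on [start_i, start_i + duration_i).
Compute total resource usage per time slot:
  t=0: active resources = [], total = 0
  t=1: active resources = [], total = 0
  t=2: active resources = [3], total = 3
  t=3: active resources = [3], total = 3
  t=4: active resources = [3], total = 3
  t=5: active resources = [3], total = 3
  t=6: active resources = [4, 6], total = 10
  t=7: active resources = [4, 6], total = 10
  t=8: active resources = [4], total = 4
  t=9: active resources = [4], total = 4
  t=10: active resources = [4], total = 4
  t=11: active resources = [4], total = 4
Peak resource demand = 10

10


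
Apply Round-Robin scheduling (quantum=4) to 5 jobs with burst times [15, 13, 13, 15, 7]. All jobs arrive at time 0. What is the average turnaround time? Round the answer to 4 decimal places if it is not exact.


Time quantum = 4
Execution trace:
  J1 runs 4 units, time = 4
  J2 runs 4 units, time = 8
  J3 runs 4 units, time = 12
  J4 runs 4 units, time = 16
  J5 runs 4 units, time = 20
  J1 runs 4 units, time = 24
  J2 runs 4 units, time = 28
  J3 runs 4 units, time = 32
  J4 runs 4 units, time = 36
  J5 runs 3 units, time = 39
  J1 runs 4 units, time = 43
  J2 runs 4 units, time = 47
  J3 runs 4 units, time = 51
  J4 runs 4 units, time = 55
  J1 runs 3 units, time = 58
  J2 runs 1 units, time = 59
  J3 runs 1 units, time = 60
  J4 runs 3 units, time = 63
Finish times: [58, 59, 60, 63, 39]
Average turnaround = 279/5 = 55.8

55.8


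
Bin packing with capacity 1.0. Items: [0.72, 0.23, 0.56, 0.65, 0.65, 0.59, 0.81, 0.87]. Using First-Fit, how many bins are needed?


Place items sequentially using First-Fit:
  Item 0.72 -> new Bin 1
  Item 0.23 -> Bin 1 (now 0.95)
  Item 0.56 -> new Bin 2
  Item 0.65 -> new Bin 3
  Item 0.65 -> new Bin 4
  Item 0.59 -> new Bin 5
  Item 0.81 -> new Bin 6
  Item 0.87 -> new Bin 7
Total bins used = 7

7


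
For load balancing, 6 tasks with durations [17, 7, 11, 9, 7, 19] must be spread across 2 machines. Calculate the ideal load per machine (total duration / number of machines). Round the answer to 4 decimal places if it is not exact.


Total processing time = 17 + 7 + 11 + 9 + 7 + 19 = 70
Number of machines = 2
Ideal balanced load = 70 / 2 = 35.0

35.0


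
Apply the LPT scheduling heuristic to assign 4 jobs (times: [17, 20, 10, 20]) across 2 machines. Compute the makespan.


Sort jobs in decreasing order (LPT): [20, 20, 17, 10]
Assign each job to the least loaded machine:
  Machine 1: jobs [20, 17], load = 37
  Machine 2: jobs [20, 10], load = 30
Makespan = max load = 37

37


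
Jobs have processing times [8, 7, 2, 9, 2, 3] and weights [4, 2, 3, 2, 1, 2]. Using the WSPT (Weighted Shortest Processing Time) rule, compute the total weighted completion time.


Compute p/w ratios and sort ascending (WSPT): [(2, 3), (3, 2), (8, 4), (2, 1), (7, 2), (9, 2)]
Compute weighted completion times:
  Job (p=2,w=3): C=2, w*C=3*2=6
  Job (p=3,w=2): C=5, w*C=2*5=10
  Job (p=8,w=4): C=13, w*C=4*13=52
  Job (p=2,w=1): C=15, w*C=1*15=15
  Job (p=7,w=2): C=22, w*C=2*22=44
  Job (p=9,w=2): C=31, w*C=2*31=62
Total weighted completion time = 189

189


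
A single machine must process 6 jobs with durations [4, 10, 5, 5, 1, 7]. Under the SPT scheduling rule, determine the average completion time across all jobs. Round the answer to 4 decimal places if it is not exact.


Sort jobs by processing time (SPT order): [1, 4, 5, 5, 7, 10]
Compute completion times sequentially:
  Job 1: processing = 1, completes at 1
  Job 2: processing = 4, completes at 5
  Job 3: processing = 5, completes at 10
  Job 4: processing = 5, completes at 15
  Job 5: processing = 7, completes at 22
  Job 6: processing = 10, completes at 32
Sum of completion times = 85
Average completion time = 85/6 = 14.1667

14.1667


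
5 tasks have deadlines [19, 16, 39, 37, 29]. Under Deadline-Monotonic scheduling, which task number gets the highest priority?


Sort tasks by relative deadline (ascending):
  Task 2: deadline = 16
  Task 1: deadline = 19
  Task 5: deadline = 29
  Task 4: deadline = 37
  Task 3: deadline = 39
Priority order (highest first): [2, 1, 5, 4, 3]
Highest priority task = 2

2


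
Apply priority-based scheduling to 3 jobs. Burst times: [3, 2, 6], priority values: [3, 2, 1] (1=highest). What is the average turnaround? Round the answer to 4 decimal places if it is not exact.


Sort by priority (ascending = highest first):
Order: [(1, 6), (2, 2), (3, 3)]
Completion times:
  Priority 1, burst=6, C=6
  Priority 2, burst=2, C=8
  Priority 3, burst=3, C=11
Average turnaround = 25/3 = 8.3333

8.3333


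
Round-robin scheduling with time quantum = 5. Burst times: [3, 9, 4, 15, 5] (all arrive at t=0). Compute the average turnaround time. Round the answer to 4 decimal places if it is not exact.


Time quantum = 5
Execution trace:
  J1 runs 3 units, time = 3
  J2 runs 5 units, time = 8
  J3 runs 4 units, time = 12
  J4 runs 5 units, time = 17
  J5 runs 5 units, time = 22
  J2 runs 4 units, time = 26
  J4 runs 5 units, time = 31
  J4 runs 5 units, time = 36
Finish times: [3, 26, 12, 36, 22]
Average turnaround = 99/5 = 19.8

19.8


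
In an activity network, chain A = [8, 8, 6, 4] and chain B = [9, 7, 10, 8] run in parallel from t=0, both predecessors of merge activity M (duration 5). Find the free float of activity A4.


ES(A4) = sum of predecessors on chain A = 22
EF(A4) = ES + duration = 22 + 4 = 26
Successor of A4 is M. ES(M) = max(sum(A), sum(B)) = max(26, 34) = 34
Free float = ES(successor) - EF(current) = 34 - 26 = 8

8


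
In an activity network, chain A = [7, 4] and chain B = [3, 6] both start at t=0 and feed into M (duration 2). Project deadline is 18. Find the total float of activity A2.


Forward pass: ES(A2) = sum of predecessors on chain A = 7
EF = ES + duration = 7 + 4 = 11
Backward pass: LF(M) = deadline = 18; LS(M) = 18 - 2 = 16
LF(A2) = LS(M) - sum(successors on chain A) = 16 - 0 = 16
LS = LF - duration = 16 - 4 = 12
Total float = LS - ES = 12 - 7 = 5

5


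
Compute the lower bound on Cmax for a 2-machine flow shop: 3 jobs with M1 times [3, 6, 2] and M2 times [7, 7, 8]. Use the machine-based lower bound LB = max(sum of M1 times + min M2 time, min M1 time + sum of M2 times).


LB1 = sum(M1 times) + min(M2 times) = 11 + 7 = 18
LB2 = min(M1 times) + sum(M2 times) = 2 + 22 = 24
Lower bound = max(LB1, LB2) = max(18, 24) = 24

24


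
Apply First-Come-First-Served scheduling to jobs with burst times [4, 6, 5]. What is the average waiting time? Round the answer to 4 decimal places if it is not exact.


FCFS order (as given): [4, 6, 5]
Waiting times:
  Job 1: wait = 0
  Job 2: wait = 4
  Job 3: wait = 10
Sum of waiting times = 14
Average waiting time = 14/3 = 4.6667

4.6667


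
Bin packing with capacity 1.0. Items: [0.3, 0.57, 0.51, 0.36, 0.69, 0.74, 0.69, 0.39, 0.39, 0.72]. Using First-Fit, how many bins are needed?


Place items sequentially using First-Fit:
  Item 0.3 -> new Bin 1
  Item 0.57 -> Bin 1 (now 0.87)
  Item 0.51 -> new Bin 2
  Item 0.36 -> Bin 2 (now 0.87)
  Item 0.69 -> new Bin 3
  Item 0.74 -> new Bin 4
  Item 0.69 -> new Bin 5
  Item 0.39 -> new Bin 6
  Item 0.39 -> Bin 6 (now 0.78)
  Item 0.72 -> new Bin 7
Total bins used = 7

7


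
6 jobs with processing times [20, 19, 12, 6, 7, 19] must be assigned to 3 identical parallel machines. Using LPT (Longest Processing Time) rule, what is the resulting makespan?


Sort jobs in decreasing order (LPT): [20, 19, 19, 12, 7, 6]
Assign each job to the least loaded machine:
  Machine 1: jobs [20, 6], load = 26
  Machine 2: jobs [19, 12], load = 31
  Machine 3: jobs [19, 7], load = 26
Makespan = max load = 31

31


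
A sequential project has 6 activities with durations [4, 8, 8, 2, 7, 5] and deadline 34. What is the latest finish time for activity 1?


LF(activity 1) = deadline - sum of successor durations
Successors: activities 2 through 6 with durations [8, 8, 2, 7, 5]
Sum of successor durations = 30
LF = 34 - 30 = 4

4


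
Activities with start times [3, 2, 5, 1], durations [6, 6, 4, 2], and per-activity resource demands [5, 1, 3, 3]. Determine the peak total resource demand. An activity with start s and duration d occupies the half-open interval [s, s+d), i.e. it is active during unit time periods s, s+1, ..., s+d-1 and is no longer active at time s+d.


Each activity i is active on [start_i, start_i + duration_i).
Compute total resource usage per time slot:
  t=0: active resources = [], total = 0
  t=1: active resources = [3], total = 3
  t=2: active resources = [1, 3], total = 4
  t=3: active resources = [5, 1], total = 6
  t=4: active resources = [5, 1], total = 6
  t=5: active resources = [5, 1, 3], total = 9
  t=6: active resources = [5, 1, 3], total = 9
  t=7: active resources = [5, 1, 3], total = 9
  t=8: active resources = [5, 3], total = 8
Peak resource demand = 9

9


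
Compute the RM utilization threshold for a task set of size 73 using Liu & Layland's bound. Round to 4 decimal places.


Compute 2^(1/73) = 1.0095403890
Subtract 1: 1.0095403890 - 1 = 0.0095403890
Multiply by n: 73 * 0.0095403890 = 0.6964483970
Round to 4 dp: 0.6964

0.6964


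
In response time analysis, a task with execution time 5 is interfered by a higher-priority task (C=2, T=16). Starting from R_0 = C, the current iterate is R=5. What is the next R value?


R_next = C + ceil(R_prev / T_hp) * C_hp
ceil(5 / 16) = ceil(0.3125) = 1
Interference = 1 * 2 = 2
R_next = 5 + 2 = 7

7


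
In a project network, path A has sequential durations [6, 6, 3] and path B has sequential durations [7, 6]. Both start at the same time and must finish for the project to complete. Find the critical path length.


Path A total = 6 + 6 + 3 = 15
Path B total = 7 + 6 = 13
Critical path = longest path = max(15, 13) = 15

15


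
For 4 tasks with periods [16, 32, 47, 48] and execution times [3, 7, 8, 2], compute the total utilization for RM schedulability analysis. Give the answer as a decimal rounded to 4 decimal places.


Compute individual utilizations (exact fractions):
  Task 1: C/T = 3/16 (approx. 0.1875)
  Task 2: C/T = 7/32 (approx. 0.2188)
  Task 3: C/T = 8/47 (approx. 0.1702)
  Task 4: C/T = 2/48 = 1/24 (approx. 0.0417)
Total utilization U = 3/16 + 7/32 + 8/47 + 1/24 = 2789/4512
Rounded to 4 decimal places: U = 0.6181
RM (Liu & Layland) bound for 4 tasks = 0.756828; compare with U = 2789/4512 (approx. 0.618129)
U <= bound, so schedulable by RM sufficient condition.

0.6181


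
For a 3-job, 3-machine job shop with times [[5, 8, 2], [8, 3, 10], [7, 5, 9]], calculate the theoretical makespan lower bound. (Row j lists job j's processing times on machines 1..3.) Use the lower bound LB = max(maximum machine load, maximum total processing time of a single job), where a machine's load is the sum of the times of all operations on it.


Machine loads:
  Machine 1: 5 + 8 + 7 = 20
  Machine 2: 8 + 3 + 5 = 16
  Machine 3: 2 + 10 + 9 = 21
Max machine load = 21
Job totals:
  Job 1: 15
  Job 2: 21
  Job 3: 21
Max job total = 21
Lower bound = max(21, 21) = 21

21


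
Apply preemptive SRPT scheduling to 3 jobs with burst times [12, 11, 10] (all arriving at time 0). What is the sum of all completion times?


Since all jobs arrive at t=0, SRPT equals SPT ordering.
SPT order: [10, 11, 12]
Completion times:
  Job 1: p=10, C=10
  Job 2: p=11, C=21
  Job 3: p=12, C=33
Total completion time = 10 + 21 + 33 = 64

64


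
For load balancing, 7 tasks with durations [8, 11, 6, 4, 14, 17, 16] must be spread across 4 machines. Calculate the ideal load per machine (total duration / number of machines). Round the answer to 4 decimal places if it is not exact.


Total processing time = 8 + 11 + 6 + 4 + 14 + 17 + 16 = 76
Number of machines = 4
Ideal balanced load = 76 / 4 = 19.0

19.0


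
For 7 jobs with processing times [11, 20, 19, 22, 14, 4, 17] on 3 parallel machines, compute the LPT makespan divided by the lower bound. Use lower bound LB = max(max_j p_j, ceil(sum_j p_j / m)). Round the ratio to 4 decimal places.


LPT order: [22, 20, 19, 17, 14, 11, 4]
Machine loads after assignment: [37, 34, 36]
LPT makespan = 37
Lower bound = max(max_job, ceil(total/3)) = max(22, 36) = 36
Ratio = 37 / 36 = 1.0278

1.0278


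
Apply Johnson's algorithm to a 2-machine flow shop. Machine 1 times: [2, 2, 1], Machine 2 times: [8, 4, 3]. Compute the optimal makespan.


Apply Johnson's rule:
  Group 1 (a <= b): [(3, 1, 3), (1, 2, 8), (2, 2, 4)]
  Group 2 (a > b): []
Optimal job order: [3, 1, 2]
Schedule:
  Job 3: M1 done at 1, M2 done at 4
  Job 1: M1 done at 3, M2 done at 12
  Job 2: M1 done at 5, M2 done at 16
Makespan = 16

16


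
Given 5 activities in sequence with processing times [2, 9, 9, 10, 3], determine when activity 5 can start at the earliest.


Activity 5 starts after activities 1 through 4 complete.
Predecessor durations: [2, 9, 9, 10]
ES = 2 + 9 + 9 + 10 = 30

30


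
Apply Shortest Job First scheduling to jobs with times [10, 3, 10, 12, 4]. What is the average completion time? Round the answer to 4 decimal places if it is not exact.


SJF order (ascending): [3, 4, 10, 10, 12]
Completion times:
  Job 1: burst=3, C=3
  Job 2: burst=4, C=7
  Job 3: burst=10, C=17
  Job 4: burst=10, C=27
  Job 5: burst=12, C=39
Average completion = 93/5 = 18.6

18.6


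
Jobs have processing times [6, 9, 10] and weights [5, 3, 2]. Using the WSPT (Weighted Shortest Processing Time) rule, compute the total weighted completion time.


Compute p/w ratios and sort ascending (WSPT): [(6, 5), (9, 3), (10, 2)]
Compute weighted completion times:
  Job (p=6,w=5): C=6, w*C=5*6=30
  Job (p=9,w=3): C=15, w*C=3*15=45
  Job (p=10,w=2): C=25, w*C=2*25=50
Total weighted completion time = 125

125


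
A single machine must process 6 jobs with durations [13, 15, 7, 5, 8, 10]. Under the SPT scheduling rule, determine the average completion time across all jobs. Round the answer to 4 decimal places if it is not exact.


Sort jobs by processing time (SPT order): [5, 7, 8, 10, 13, 15]
Compute completion times sequentially:
  Job 1: processing = 5, completes at 5
  Job 2: processing = 7, completes at 12
  Job 3: processing = 8, completes at 20
  Job 4: processing = 10, completes at 30
  Job 5: processing = 13, completes at 43
  Job 6: processing = 15, completes at 58
Sum of completion times = 168
Average completion time = 168/6 = 28.0

28.0


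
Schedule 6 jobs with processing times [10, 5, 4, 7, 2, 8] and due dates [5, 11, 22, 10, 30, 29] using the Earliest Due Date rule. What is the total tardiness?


Sort by due date (EDD order): [(10, 5), (7, 10), (5, 11), (4, 22), (8, 29), (2, 30)]
Compute completion times and tardiness:
  Job 1: p=10, d=5, C=10, tardiness=max(0,10-5)=5
  Job 2: p=7, d=10, C=17, tardiness=max(0,17-10)=7
  Job 3: p=5, d=11, C=22, tardiness=max(0,22-11)=11
  Job 4: p=4, d=22, C=26, tardiness=max(0,26-22)=4
  Job 5: p=8, d=29, C=34, tardiness=max(0,34-29)=5
  Job 6: p=2, d=30, C=36, tardiness=max(0,36-30)=6
Total tardiness = 38

38


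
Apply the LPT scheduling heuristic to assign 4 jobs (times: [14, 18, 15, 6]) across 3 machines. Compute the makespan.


Sort jobs in decreasing order (LPT): [18, 15, 14, 6]
Assign each job to the least loaded machine:
  Machine 1: jobs [18], load = 18
  Machine 2: jobs [15], load = 15
  Machine 3: jobs [14, 6], load = 20
Makespan = max load = 20

20


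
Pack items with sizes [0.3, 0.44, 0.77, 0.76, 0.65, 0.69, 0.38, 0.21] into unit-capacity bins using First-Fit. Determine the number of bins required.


Place items sequentially using First-Fit:
  Item 0.3 -> new Bin 1
  Item 0.44 -> Bin 1 (now 0.74)
  Item 0.77 -> new Bin 2
  Item 0.76 -> new Bin 3
  Item 0.65 -> new Bin 4
  Item 0.69 -> new Bin 5
  Item 0.38 -> new Bin 6
  Item 0.21 -> Bin 1 (now 0.95)
Total bins used = 6

6


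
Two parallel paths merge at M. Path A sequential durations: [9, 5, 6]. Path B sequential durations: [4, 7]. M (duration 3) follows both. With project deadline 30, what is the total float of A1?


Forward pass: ES(A1) = sum of predecessors on chain A = 0
EF = ES + duration = 0 + 9 = 9
Backward pass: LF(M) = deadline = 30; LS(M) = 30 - 3 = 27
LF(A1) = LS(M) - sum(successors on chain A) = 27 - 11 = 16
LS = LF - duration = 16 - 9 = 7
Total float = LS - ES = 7 - 0 = 7

7


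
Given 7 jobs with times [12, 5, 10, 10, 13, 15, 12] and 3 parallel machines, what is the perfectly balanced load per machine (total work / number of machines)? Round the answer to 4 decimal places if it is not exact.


Total processing time = 12 + 5 + 10 + 10 + 13 + 15 + 12 = 77
Number of machines = 3
Ideal balanced load = 77 / 3 = 25.6667

25.6667


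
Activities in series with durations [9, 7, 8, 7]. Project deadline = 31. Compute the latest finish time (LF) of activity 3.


LF(activity 3) = deadline - sum of successor durations
Successors: activities 4 through 4 with durations [7]
Sum of successor durations = 7
LF = 31 - 7 = 24

24


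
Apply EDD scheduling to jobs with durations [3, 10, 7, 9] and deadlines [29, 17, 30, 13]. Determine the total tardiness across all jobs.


Sort by due date (EDD order): [(9, 13), (10, 17), (3, 29), (7, 30)]
Compute completion times and tardiness:
  Job 1: p=9, d=13, C=9, tardiness=max(0,9-13)=0
  Job 2: p=10, d=17, C=19, tardiness=max(0,19-17)=2
  Job 3: p=3, d=29, C=22, tardiness=max(0,22-29)=0
  Job 4: p=7, d=30, C=29, tardiness=max(0,29-30)=0
Total tardiness = 2

2


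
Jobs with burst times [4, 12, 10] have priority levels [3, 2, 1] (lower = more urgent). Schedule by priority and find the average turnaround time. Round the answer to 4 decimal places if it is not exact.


Sort by priority (ascending = highest first):
Order: [(1, 10), (2, 12), (3, 4)]
Completion times:
  Priority 1, burst=10, C=10
  Priority 2, burst=12, C=22
  Priority 3, burst=4, C=26
Average turnaround = 58/3 = 19.3333

19.3333


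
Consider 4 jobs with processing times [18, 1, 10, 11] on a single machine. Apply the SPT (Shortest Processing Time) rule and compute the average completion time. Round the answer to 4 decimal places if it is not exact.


Sort jobs by processing time (SPT order): [1, 10, 11, 18]
Compute completion times sequentially:
  Job 1: processing = 1, completes at 1
  Job 2: processing = 10, completes at 11
  Job 3: processing = 11, completes at 22
  Job 4: processing = 18, completes at 40
Sum of completion times = 74
Average completion time = 74/4 = 18.5

18.5


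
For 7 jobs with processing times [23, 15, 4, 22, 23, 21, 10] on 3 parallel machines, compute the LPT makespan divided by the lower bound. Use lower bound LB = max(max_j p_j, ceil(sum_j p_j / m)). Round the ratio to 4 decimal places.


LPT order: [23, 23, 22, 21, 15, 10, 4]
Machine loads after assignment: [38, 37, 43]
LPT makespan = 43
Lower bound = max(max_job, ceil(total/3)) = max(23, 40) = 40
Ratio = 43 / 40 = 1.075

1.075


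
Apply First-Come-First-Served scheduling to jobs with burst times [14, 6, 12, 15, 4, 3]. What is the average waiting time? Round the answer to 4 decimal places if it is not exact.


FCFS order (as given): [14, 6, 12, 15, 4, 3]
Waiting times:
  Job 1: wait = 0
  Job 2: wait = 14
  Job 3: wait = 20
  Job 4: wait = 32
  Job 5: wait = 47
  Job 6: wait = 51
Sum of waiting times = 164
Average waiting time = 164/6 = 27.3333

27.3333


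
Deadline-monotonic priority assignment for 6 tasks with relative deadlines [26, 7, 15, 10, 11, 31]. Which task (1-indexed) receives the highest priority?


Sort tasks by relative deadline (ascending):
  Task 2: deadline = 7
  Task 4: deadline = 10
  Task 5: deadline = 11
  Task 3: deadline = 15
  Task 1: deadline = 26
  Task 6: deadline = 31
Priority order (highest first): [2, 4, 5, 3, 1, 6]
Highest priority task = 2

2


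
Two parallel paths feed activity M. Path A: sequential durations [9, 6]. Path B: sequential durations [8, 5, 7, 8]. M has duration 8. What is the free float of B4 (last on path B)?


ES(B4) = sum of predecessors on chain B = 20
EF(B4) = ES + duration = 20 + 8 = 28
Successor of B4 is M. ES(M) = max(sum(A), sum(B)) = max(15, 28) = 28
Free float = ES(successor) - EF(current) = 28 - 28 = 0

0


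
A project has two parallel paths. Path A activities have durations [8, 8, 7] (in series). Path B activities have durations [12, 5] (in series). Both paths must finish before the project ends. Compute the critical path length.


Path A total = 8 + 8 + 7 = 23
Path B total = 12 + 5 = 17
Critical path = longest path = max(23, 17) = 23

23


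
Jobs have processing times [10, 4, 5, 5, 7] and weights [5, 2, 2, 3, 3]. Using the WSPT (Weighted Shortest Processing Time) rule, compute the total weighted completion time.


Compute p/w ratios and sort ascending (WSPT): [(5, 3), (10, 5), (4, 2), (7, 3), (5, 2)]
Compute weighted completion times:
  Job (p=5,w=3): C=5, w*C=3*5=15
  Job (p=10,w=5): C=15, w*C=5*15=75
  Job (p=4,w=2): C=19, w*C=2*19=38
  Job (p=7,w=3): C=26, w*C=3*26=78
  Job (p=5,w=2): C=31, w*C=2*31=62
Total weighted completion time = 268

268


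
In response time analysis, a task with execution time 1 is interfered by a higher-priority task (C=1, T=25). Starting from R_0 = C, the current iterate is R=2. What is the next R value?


R_next = C + ceil(R_prev / T_hp) * C_hp
ceil(2 / 25) = ceil(0.08) = 1
Interference = 1 * 1 = 1
R_next = 1 + 1 = 2
R_next = R_prev, so the iteration has converged (response time = 2).

2
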